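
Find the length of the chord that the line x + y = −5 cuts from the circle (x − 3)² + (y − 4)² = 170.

From the line, y = −x − 5. Substituting:
2x² + 12x − 80 = 0  ⟹  x² + 6x − 40 = 0
x = 4 or x = −10, giving (4, −9) and (−10, 5).
|(4, −9) − (−10, 5)| = √((14)² + (−14)²) = 14√2.

14√2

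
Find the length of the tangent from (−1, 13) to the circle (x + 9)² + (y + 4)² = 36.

√317

The centre is (−9, −4) and r = 6. The square of the distance from P to the centre is 64 + 289 = 353.
By the tangent–radius right angle, tangent length = √(|PO|² − r²) = √317.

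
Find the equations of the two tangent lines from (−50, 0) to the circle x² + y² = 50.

x − 7y = −50 and x + 7y = −50

A line y − (0) = m(x − (−50)) is tangent when its distance from (0, 0) is 5√2:
[m·(50) − (0)]² = 50(m² + 1)
49m² − 1 = 0, so m = 1/7 or m = −1/7.
With m = 1/7: x − 7y = −50. With m = −1/7: x + 7y = −50.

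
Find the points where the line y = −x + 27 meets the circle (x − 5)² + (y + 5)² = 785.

(4, 23) and (33, −6)

Substitute y = −x + 27:
2x² − 74x + 264 = 0  ⟹  x² − 37x + 132 = 0
x = 33 or x = 4, giving (33, −6) and (4, 23).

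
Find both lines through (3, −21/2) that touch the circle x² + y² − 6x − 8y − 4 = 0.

A line y − (−21/2) = m(x − (3)) is tangent when its distance from (3, 4) is √29:
(0m − (29/2))² = 29(m² + 1)
4m² − 25 = 0, so m = 5/2 or m = −5/2.
With m = 5/2: 5x − 2y = 36. With m = −5/2: 5x + 2y = −6.

5x − 2y = 36 and 5x + 2y = −6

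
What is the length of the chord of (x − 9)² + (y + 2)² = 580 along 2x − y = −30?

Centre (9, −2), r² = 580. Perpendicular distance d from centre to line = |50| / √5 = 50/√5.
Half the chord is √(r² − d²) = √(80), so the full chord is 8√5.

8√5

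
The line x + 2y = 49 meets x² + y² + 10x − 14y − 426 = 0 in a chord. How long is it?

The distance from (−5, 7) to the line is 40/√5, and r² = 500.
Half the chord is √(r² − d²) = √(180), so the full chord is 12√5.

12√5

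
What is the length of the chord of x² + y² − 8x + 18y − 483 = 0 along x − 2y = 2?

20√5

From the line, y = (−2 + x)/2. Substituting:
5x² − 2000 = 0  ⟹  x² − 400 = 0
x = 20 or x = −20, giving (20, 9) and (−20, −11).
Chord length = distance between (20, 9) and (−20, −11) = √2000 = 20√5.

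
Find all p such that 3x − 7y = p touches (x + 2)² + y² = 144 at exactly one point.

p = −6 ± 12√58

Tangency holds when the distance from the centre (−2, 0) to the line equals the radius 12:
|3·(−2) − 7·0 − p| / √58 = 12
|p − (−6)| = 12√58.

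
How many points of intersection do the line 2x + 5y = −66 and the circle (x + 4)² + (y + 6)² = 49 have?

Centre (−4, −6), r² = 49. Distance² from centre to line = (28)²/29 = 784/29.
Since d² < r², the line cuts the circle twice.

2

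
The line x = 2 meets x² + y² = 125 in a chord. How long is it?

The distance from (0, 0) to the line is 2, and r² = 125.
Chord = 2√(r² − d²) = 2·√(121) = 22.

22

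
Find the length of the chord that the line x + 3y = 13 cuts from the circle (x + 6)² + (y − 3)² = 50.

The distance from (−6, 3) to the line is 10/√10, and r² = 50.
Chord = 2√(r² − d²) = 2·√(40) = 4√10.

4√10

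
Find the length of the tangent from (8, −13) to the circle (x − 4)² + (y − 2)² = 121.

2√30

The centre is (4, 2) and r = 11. The square of the distance from P to the centre is 16 + 225 = 241.
The tangent meets the radius at right angles, so tangent² = |PO|² − r² = 241 − 121 = 120.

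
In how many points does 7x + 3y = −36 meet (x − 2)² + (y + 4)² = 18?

d² = (7·2 + 3·(−4) − (−36))²/58 = 722/29; r² = 18.
Since d² > r², the line lies outside the circle.

0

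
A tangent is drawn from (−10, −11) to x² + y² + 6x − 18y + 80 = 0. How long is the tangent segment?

Centre (−3, 9), r² = 10. |PO|² = (−7)² + (−20)² = 449.
By the tangent–radius right angle, tangent length = √(|PO|² − r²) = √439.

√439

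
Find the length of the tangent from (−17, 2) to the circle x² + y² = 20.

The centre is (0, 0) and r = 2√5. The square of the distance from P to the centre is 289 + 4 = 293.
By the tangent–radius right angle, tangent length = √(|PO|² − r²) = √273.

√273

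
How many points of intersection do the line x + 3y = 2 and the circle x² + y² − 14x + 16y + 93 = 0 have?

Substituting the line into the circle gives 10x² − 178x + 937 = 0.
Δ = 31684 − 37480 = −5796.
No real roots: the line does not meet the circle.

0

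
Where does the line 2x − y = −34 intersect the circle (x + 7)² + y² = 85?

(−16, 2) and (−14, 6)

Substitute y = 2x + 34:
5x² + 150x + 1120 = 0  ⟹  x² + 30x + 224 = 0
x = −14 or x = −16, giving (−14, 6) and (−16, 2).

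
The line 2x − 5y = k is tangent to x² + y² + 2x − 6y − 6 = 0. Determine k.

k = −17 ± 4√29

For a tangent, require d(centre, line) = r = 4.
|2·(−1) − 5·3 − k| / √29 = 4
|k − (−17)| = 4√29.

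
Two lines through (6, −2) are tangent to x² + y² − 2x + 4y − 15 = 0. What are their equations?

Let a tangent through (6, −2) have slope m. Its distance from (1, −2) must equal 2√5:
[m·(−5) − (0)]² = 20(m² + 1)
m² − 4 = 0, so m = 2 or m = −2.
Through (6, −2) these give 2x − y = 14 and 2x + y = 10.

2x − y = 14 and 2x + y = 10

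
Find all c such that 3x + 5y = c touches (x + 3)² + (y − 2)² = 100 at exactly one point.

The line touches the circle iff its distance from (−3, 2) is 10:
|3·(−3) + 5·2 − c| / √34 = 10
|c − (1)| = 10√34.

c = 1 ± 10√34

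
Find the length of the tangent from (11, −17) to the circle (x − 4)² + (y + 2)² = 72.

With centre O = (4, −2), |OP|² = 274 and r² = 72.
The tangent meets the radius at right angles, so tangent² = |PO|² − r² = 274 − 72 = 202.

√202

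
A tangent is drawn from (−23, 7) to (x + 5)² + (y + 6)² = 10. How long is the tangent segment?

Centre (−5, −6), r² = 10. |PO|² = (−18)² + (13)² = 493.
Power of the point: PT² = |PO|² − r² = 483, so PT = √483.

√483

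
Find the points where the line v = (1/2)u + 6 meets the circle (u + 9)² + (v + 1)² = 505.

(−30, −9) and (10, 11)

Substitute v = (12 + u)/2:
5u² + 100u − 1500 = 0  ⟹  u² + 20u − 300 = 0
u = 10 or u = −30, giving (10, 11) and (−30, −9).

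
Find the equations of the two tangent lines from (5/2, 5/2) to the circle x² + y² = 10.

A line y − (5/2) = m(x − (5/2)) is tangent when its distance from (0, 0) is √10:
(−5/2m − (−5/2))² = 10(m² + 1)
3m² + 10m + 3 = 0, so m = −3 or m = −1/3.
Through (5/2, 5/2) these give 3x + y = 10 and x + 3y = 10.

3x + y = 10 and x + 3y = 10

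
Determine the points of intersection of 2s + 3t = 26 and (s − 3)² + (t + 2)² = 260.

From the line, t = (26 − 2s)/3. Substituting:
13s² − 182s − 1235 = 0  ⟹  s² − 14s − 95 = 0
s = 19 or s = −5, giving (19, −4) and (−5, 12).

(−5, 12) and (19, −4)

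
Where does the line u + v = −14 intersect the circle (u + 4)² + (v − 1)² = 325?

(−21, 7) and (2, −16)

From the line, v = −u − 14. Substituting:
2u² + 38u − 84 = 0  ⟹  u² + 19u − 42 = 0
u = 2 or u = −21, giving (2, −16) and (−21, 7).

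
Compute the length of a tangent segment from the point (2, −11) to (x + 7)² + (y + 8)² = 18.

6√2

The centre is (−7, −8) and r = 3√2. The square of the distance from P to the centre is 81 + 9 = 90.
The tangent meets the radius at right angles, so tangent² = |PO|² − r² = 90 − 18 = 72.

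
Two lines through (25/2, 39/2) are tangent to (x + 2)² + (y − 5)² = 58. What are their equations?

Write the tangent as mx − y + (39/2 − m·(25/2)) = 0 and set its distance from the centre to √58:
(−29/2m − (−29/2))² = 58(m² + 1)
21m² − 58m + 21 = 0, so m = 3/7 or m = 7/3.
With m = 3/7: 3x − 7y = −99. With m = 7/3: 7x − 3y = 29.

3x − 7y = −99 and 7x − 3y = 29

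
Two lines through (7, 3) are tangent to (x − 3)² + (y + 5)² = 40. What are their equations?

x − 3y = −2 and 3x + y = 24

A line y − (3) = m(x − (7)) is tangent when its distance from (3, −5) is 2√10:
[m·(−4) − (−8)]² = 40(m² + 1)
3m² + 8m − 3 = 0, so m = 1/3 or m = −3.
Through (7, 3) these give x − 3y = −2 and 3x + y = 24.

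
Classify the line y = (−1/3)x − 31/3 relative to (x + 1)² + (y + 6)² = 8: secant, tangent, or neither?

d² = (1·(−1) + 3·(−6) − (−31))²/10 = 72/5; r² = 8.
Since d² > r², the line lies outside the circle.

neither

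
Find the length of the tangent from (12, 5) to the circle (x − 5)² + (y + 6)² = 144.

With centre O = (5, −6), |OP|² = 170 and r² = 144.
Power of the point: PT² = |PO|² − r² = 26, so PT = √26.

√26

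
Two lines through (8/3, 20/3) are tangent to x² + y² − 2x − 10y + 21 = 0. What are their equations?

Let a tangent through (8/3, 20/3) have slope m. Its distance from (1, 5) must equal √5:
(−5/3m − (−5/3))² = 5(m² + 1)
2m² + 5m + 2 = 0, so m = −2 or m = −1/2.
With m = −2: 2x + y = 12. With m = −1/2: x + 2y = 16.

2x + y = 12 and x + 2y = 16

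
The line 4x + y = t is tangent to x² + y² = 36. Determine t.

The line touches the circle iff its distance from (0, 0) is 6:
|4·0 + 1·0 − t| / √17 = 6
|t| = 6√17.

t = ±6√17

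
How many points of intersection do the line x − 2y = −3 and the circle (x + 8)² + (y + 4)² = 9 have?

2

Substituting the line into the circle gives 5x² + 86x + 341 = 0.
Discriminant = (86)² − 4·5·(341) = 576 > 0.
Two real roots: the line is a secant.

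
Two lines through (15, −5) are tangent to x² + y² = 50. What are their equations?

Let a tangent through (15, −5) have slope m. Its distance from (0, 0) must equal 5√2:
(−15m − (5))² = 50(m² + 1)
7m² + 6m − 1 = 0, so m = 1/7 or m = −1.
Through (15, −5) these give x − 7y = 50 and x + y = 10.

x − 7y = 50 and x + y = 10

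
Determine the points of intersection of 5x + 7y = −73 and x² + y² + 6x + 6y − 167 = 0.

Substitute y = (−73 − 5x)/7:
74x² + 814x − 5920 = 0  ⟹  x² + 11x − 80 = 0
x = 5 or x = −16, giving (5, −14) and (−16, 1).

(−16, 1) and (5, −14)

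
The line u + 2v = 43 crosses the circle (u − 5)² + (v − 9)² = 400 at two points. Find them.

Express v = (43 − u)/2 and substitute into the circle:
5u² − 90u − 875 = 0  ⟹  u² − 18u − 175 = 0
u = 25 or u = −7, giving (25, 9) and (−7, 25).

(−7, 25) and (25, 9)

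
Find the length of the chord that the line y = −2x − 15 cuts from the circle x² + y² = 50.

2√5

Centre (0, 0), r² = 50. Perpendicular distance d from centre to line = |15| / √5 = 15/√5.
Chord = 2√(r² − d²) = 2·√(5) = 2√5.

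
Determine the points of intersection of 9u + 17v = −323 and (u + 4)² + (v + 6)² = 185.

(−17, −10) and (0, −19)

Substitute v = (−323 − 9u)/17:
370u² + 6290u = 0  ⟹  u² + 17u = 0
u = 0 or u = −17, giving (0, −19) and (−17, −10).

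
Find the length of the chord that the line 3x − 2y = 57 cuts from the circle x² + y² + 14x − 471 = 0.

4√13

The distance from (−7, 0) to the line is 78/√13, and r² = 520.
Half the chord is √(r² − d²) = √(52), so the full chord is 4√13.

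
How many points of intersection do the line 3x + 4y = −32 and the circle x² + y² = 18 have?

d² = (3·0 + 4·0 − (−32))²/25 = 1024/25; r² = 18.
Since d² > r², the line lies outside the circle.

0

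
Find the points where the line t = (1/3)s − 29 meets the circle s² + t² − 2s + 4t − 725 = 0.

(0, −29) and (18, −23)

Express t = (−87 + s)/3 and substitute into the circle:
10s² − 180s = 0  ⟹  s² − 18s = 0
s = 18 or s = 0, giving (18, −23) and (0, −29).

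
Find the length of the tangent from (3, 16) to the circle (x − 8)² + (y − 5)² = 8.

√138

The centre is (8, 5) and r = 2√2. The square of the distance from P to the centre is 25 + 121 = 146.
The tangent meets the radius at right angles, so tangent² = |PO|² − r² = 146 − 8 = 138.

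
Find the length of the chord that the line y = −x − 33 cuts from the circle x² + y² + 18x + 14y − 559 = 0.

Centre (−9, −7), r² = 689. Perpendicular distance d from centre to line = |17| / √2 = 17/√2.
Chord = 2√(r² − d²) = 2·√(1089/2) = 33√2.

33√2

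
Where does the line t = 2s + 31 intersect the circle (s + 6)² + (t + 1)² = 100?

Express t = 2s + 31 and substitute into the circle:
5s² + 140s + 960 = 0  ⟹  s² + 28s + 192 = 0
s = −12 or s = −16, giving (−12, 7) and (−16, −1).

(−16, −1) and (−12, 7)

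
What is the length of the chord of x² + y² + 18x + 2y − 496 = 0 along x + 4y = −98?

6√17

Express y = (−98 − x)/4 and substitute into the circle:
17x² + 476x + 884 = 0  ⟹  x² + 28x + 52 = 0
x = −2 or x = −26, giving (−2, −24) and (−26, −18).
|(−2, −24) − (−26, −18)| = √((24)² + (−6)²) = 6√17.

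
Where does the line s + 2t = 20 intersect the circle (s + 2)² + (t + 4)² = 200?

Express t = (20 − s)/2 and substitute into the circle:
5s² − 40s = 0  ⟹  s² − 8s = 0
s = 8 or s = 0, giving (8, 6) and (0, 10).

(0, 10) and (8, 6)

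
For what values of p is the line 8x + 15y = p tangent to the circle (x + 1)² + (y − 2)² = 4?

For a tangent, require d(centre, line) = r = 2.
|8·(−1) + 15·2 − p| / √289 = 2
|p − (22)| = 2·17, so p = 56 or p = −12.

p = −12 or p = 56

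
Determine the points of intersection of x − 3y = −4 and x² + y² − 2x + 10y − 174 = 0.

(−13, −3) and (11, 5)

Substitute y = (4 + x)/3:
10x² + 20x − 1430 = 0  ⟹  x² + 2x − 143 = 0
x = 11 or x = −13, giving (11, 5) and (−13, −3).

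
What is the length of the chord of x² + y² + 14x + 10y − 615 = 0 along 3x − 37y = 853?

Centre (−7, −5), r² = 689. Perpendicular distance d from centre to line = |−689| / √1378 = 689/√1378.
Half the chord is √(r² − d²) = √(689/2), so the full chord is √1378.

√1378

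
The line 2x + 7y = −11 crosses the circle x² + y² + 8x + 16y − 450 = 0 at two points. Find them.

From the line, y = (−11 − 2x)/7. Substituting:
53x² + 212x − 23161 = 0  ⟹  x² + 4x − 437 = 0
x = 19 or x = −23, giving (19, −7) and (−23, 5).

(−23, 5) and (19, −7)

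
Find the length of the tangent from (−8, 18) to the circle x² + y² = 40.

The centre is (0, 0) and r = 2√10. The square of the distance from P to the centre is 64 + 324 = 388.
Power of the point: PT² = |PO|² − r² = 348, so PT = 2√87.

2√87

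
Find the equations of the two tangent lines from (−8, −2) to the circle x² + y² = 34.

Let a tangent through (−8, −2) have slope m. Its distance from (0, 0) must equal √34:
(8m − (2))² = 34(m² + 1)
15m² − 16m − 15 = 0, so m = −3/5 or m = 5/3.
With m = −3/5: 3x + 5y = −34. With m = 5/3: 5x − 3y = −34.

3x + 5y = −34 and 5x − 3y = −34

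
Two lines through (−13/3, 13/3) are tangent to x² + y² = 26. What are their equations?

Let a tangent through (−13/3, 13/3) have slope m. Its distance from (0, 0) must equal √26:
[m·(13/3) − (−13/3)]² = 26(m² + 1)
5m² − 26m + 5 = 0, so m = 1/5 or m = 5.
With m = 1/5: x − 5y = −26. With m = 5: 5x − y = −26.

x − 5y = −26 and 5x − y = −26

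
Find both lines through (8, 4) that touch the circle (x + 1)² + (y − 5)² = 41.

4x − 5y = 12 and 5x + 4y = 56

A line y − (4) = m(x − (8)) is tangent when its distance from (−1, 5) is √41:
[m·(−9) − (1)]² = 41(m² + 1)
20m² + 9m − 20 = 0, so m = 4/5 or m = −5/4.
Through (8, 4) these give 4x − 5y = 12 and 5x + 4y = 56.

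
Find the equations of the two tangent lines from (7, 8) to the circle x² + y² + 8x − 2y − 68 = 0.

9x − 2y = 47 and 2x + 9y = 86

A line y − (8) = m(x − (7)) is tangent when its distance from (−4, 1) is √85:
(−11m − (−7))² = 85(m² + 1)
18m² − 77m − 18 = 0, so m = 9/2 or m = −2/9.
Through (7, 8) these give 9x − 2y = 47 and 2x + 9y = 86.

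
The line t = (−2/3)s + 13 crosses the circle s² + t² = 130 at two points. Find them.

Express t = (39 − 2s)/3 and substitute into the circle:
13s² − 156s + 351 = 0  ⟹  s² − 12s + 27 = 0
s = 9 or s = 3, giving (9, 7) and (3, 11).

(3, 11) and (9, 7)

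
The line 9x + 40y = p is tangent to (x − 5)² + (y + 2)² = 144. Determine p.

p = −527 or p = 457

The line touches the circle iff its distance from (5, −2) is 12:
|9·5 + 40·(−2) − p| / √1681 = 12
|p − (−35)| = 12·41, so p = 457 or p = −527.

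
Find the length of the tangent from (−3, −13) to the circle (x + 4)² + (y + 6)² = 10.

2√10

Centre (−4, −6), r² = 10. |PO|² = (1)² + (−7)² = 50.
The tangent meets the radius at right angles, so tangent² = |PO|² − r² = 50 − 10 = 40.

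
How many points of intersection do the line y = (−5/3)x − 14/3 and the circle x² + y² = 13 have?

2

Substituting the line into the circle gives 34x² + 140x + 79 = 0.
Δ = 19600 − 10744 = 8856.
Two real roots: the line is a secant.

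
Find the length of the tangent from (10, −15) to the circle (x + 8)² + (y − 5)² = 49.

With centre O = (−8, 5), |OP|² = 724 and r² = 49.
By the tangent–radius right angle, tangent length = √(|PO|² − r²) = √675 = 15√3.

15√3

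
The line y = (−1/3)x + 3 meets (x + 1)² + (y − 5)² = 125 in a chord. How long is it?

The distance from (−1, 5) to the line is 5/√10, and r² = 125.
Half the chord is √(r² − d²) = √(245/2), so the full chord is 7√10.

7√10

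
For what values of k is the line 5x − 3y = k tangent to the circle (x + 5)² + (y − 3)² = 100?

Tangency holds when the distance from the centre (−5, 3) to the line equals the radius 10:
|5·(−5) − 3·3 − k| / √34 = 10
|k − (−34)| = 10√34.

k = −34 ± 10√34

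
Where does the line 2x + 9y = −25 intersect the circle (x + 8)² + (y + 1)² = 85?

From the line, y = (−25 − 2x)/9. Substituting:
85x² + 1360x − 1445 = 0  ⟹  x² + 16x − 17 = 0
x = 1 or x = −17, giving (1, −3) and (−17, 1).

(−17, 1) and (1, −3)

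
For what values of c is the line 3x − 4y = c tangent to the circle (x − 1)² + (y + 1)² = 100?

c = −43 or c = 57

For a tangent, require d(centre, line) = r = 10.
|3·1 − 4·(−1) − c| / √25 = 10
|c − (7)| = 10·5, so c = 57 or c = −43.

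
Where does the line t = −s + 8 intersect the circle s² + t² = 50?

From the line, t = −s + 8. Substituting:
2s² − 16s + 14 = 0  ⟹  s² − 8s + 7 = 0
s = 7 or s = 1, giving (7, 1) and (1, 7).

(1, 7) and (7, 1)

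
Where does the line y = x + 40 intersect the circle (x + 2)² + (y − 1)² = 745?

(−26, 14) and (−15, 25)

From the line, y = x + 40. Substituting:
2x² + 82x + 780 = 0  ⟹  x² + 41x + 390 = 0
x = −15 or x = −26, giving (−15, 25) and (−26, 14).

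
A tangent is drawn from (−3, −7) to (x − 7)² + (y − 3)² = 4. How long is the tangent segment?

The centre is (7, 3) and r = 2. The square of the distance from P to the centre is 100 + 100 = 200.
Power of the point: PT² = |PO|² − r² = 196, so PT = 14.

14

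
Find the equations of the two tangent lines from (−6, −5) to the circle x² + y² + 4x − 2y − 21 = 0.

Write the tangent as mx − y + (−5 − m·(−6)) = 0 and set its distance from the centre to √26:
(4m − (6))² = 26(m² + 1)
5m² + 24m − 5 = 0, so m = 1/5 or m = −5.
Through (−6, −5) these give x − 5y = 19 and 5x + y = −35.

x − 5y = 19 and 5x + y = −35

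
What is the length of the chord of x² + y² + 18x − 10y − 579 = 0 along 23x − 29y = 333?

√1370

From the line, y = (−333 + 23x)/29. Substituting:
1370x² − 6850x − 279480 = 0  ⟹  x² − 5x − 204 = 0
x = 17 or x = −12, giving (17, 2) and (−12, −21).
Chord length = distance between (17, 2) and (−12, −21) = √1370 = √1370.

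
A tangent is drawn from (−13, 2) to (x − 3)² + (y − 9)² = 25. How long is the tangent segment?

2√70

With centre O = (3, 9), |OP|² = 305 and r² = 25.
The tangent meets the radius at right angles, so tangent² = |PO|² − r² = 305 − 25 = 280.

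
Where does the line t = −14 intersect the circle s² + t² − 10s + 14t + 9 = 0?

Substitute t = −14:
s² − 10s + 9 = 0
s = 9 or s = 1, giving (9, −14) and (1, −14).

(1, −14) and (9, −14)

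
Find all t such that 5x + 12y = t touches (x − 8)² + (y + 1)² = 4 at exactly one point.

t = 2 or t = 54

The line touches the circle iff its distance from (8, −1) is 2:
|5·8 + 12·(−1) − t| / √169 = 2
|t − (28)| = 2·13, so t = 54 or t = 2.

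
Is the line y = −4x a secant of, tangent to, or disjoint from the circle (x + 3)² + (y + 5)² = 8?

Substituting the line into the circle gives 17x² − 34x + 26 = 0.
Discriminant = (−34)² − 4·17·(26) = −612 < 0.
No real roots: the line does not meet the circle.

disjoint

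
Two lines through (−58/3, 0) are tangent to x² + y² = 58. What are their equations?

A line y − (0) = m(x − (−58/3)) is tangent when its distance from (0, 0) is √58:
[m·(58/3) − (0)]² = 58(m² + 1)
49m² − 9 = 0, so m = 3/7 or m = −3/7.
Through (−58/3, 0) these give 3x − 7y = −58 and 3x + 7y = −58.

3x − 7y = −58 and 3x + 7y = −58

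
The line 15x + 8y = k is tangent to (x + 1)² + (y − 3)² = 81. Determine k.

k = −144 or k = 162

Tangency holds when the distance from the centre (−1, 3) to the line equals the radius 9:
|15·(−1) + 8·3 − k| / √289 = 9
|k − (9)| = 9·17, so k = 162 or k = −144.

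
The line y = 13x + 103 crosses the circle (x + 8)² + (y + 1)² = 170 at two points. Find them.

(−9, −14) and (−7, 12)

Substitute y = 13x + 103:
170x² + 2720x + 10710 = 0  ⟹  x² + 16x + 63 = 0
x = −7 or x = −9, giving (−7, 12) and (−9, −14).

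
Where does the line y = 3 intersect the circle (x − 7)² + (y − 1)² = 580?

(−17, 3) and (31, 3)

Express y = 3 and substitute into the circle:
x² − 14x − 527 = 0
x = 31 or x = −17, giving (31, 3) and (−17, 3).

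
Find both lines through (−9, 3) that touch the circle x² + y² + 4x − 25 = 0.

2x − 5y = −33 and 5x + 2y = −39

Let a tangent through (−9, 3) have slope m. Its distance from (−2, 0) must equal √29:
(7m − (−3))² = 29(m² + 1)
10m² + 21m − 10 = 0, so m = 2/5 or m = −5/2.
With m = 2/5: 2x − 5y = −33. With m = −5/2: 5x + 2y = −39.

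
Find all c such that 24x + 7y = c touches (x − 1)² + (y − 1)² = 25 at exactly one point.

Tangency holds when the distance from the centre (1, 1) to the line equals the radius 5:
|24·1 + 7·1 − c| / √625 = 5
|c − (31)| = 5·25, so c = 156 or c = −94.

c = −94 or c = 156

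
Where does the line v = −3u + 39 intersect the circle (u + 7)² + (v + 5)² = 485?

Express v = −3u + 39 and substitute into the circle:
10u² − 250u + 1500 = 0  ⟹  u² − 25u + 150 = 0
u = 15 or u = 10, giving (15, −6) and (10, 9).

(10, 9) and (15, −6)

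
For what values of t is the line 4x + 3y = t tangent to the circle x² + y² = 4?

t = −10 or t = 10

For a tangent, require d(centre, line) = r = 2.
|4·0 + 3·0 − t| / √25 = 2
|t| = 2·5, so t = 10 or t = −10.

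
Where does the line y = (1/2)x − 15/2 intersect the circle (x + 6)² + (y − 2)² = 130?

(−3, −9) and (1, −7)

Substitute y = (−15 + x)/2:
5x² + 10x − 15 = 0  ⟹  x² + 2x − 3 = 0
x = 1 or x = −3, giving (1, −7) and (−3, −9).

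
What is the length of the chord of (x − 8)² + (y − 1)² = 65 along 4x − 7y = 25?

The distance from (8, 1) to the line is 0/√65, and r² = 65.
Half the chord is √(r² − d²) = √(65), so the full chord is 2√65.

2√65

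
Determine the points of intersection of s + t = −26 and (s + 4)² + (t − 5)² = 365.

(−18, −8) and (−17, −9)

From the line, t = −s − 26. Substituting:
2s² + 70s + 612 = 0  ⟹  s² + 35s + 306 = 0
s = −17 or s = −18, giving (−17, −9) and (−18, −8).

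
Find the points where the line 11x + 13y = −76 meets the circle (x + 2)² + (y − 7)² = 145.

(−14, 6) and (−1, −5)

From the line, y = (−76 − 11x)/13. Substituting:
290x² + 4350x + 4060 = 0  ⟹  x² + 15x + 14 = 0
x = −1 or x = −14, giving (−1, −5) and (−14, 6).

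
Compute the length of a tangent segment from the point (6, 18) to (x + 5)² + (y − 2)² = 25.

4√22

With centre O = (−5, 2), |OP|² = 377 and r² = 25.
The tangent meets the radius at right angles, so tangent² = |PO|² − r² = 377 − 25 = 352.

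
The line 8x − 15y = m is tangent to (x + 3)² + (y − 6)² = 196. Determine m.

m = −352 or m = 124

Tangency holds when the distance from the centre (−3, 6) to the line equals the radius 14:
|8·(−3) − 15·6 − m| / √289 = 14
|m − (−114)| = 14·17, so m = 124 or m = −352.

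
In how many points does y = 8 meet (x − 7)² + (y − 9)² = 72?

2

d² = (0·7 + 1·9 − (8))² = 1; r² = 72.
Since d² < r², the line cuts the circle twice.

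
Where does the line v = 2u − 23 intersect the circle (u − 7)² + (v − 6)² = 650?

(2, −19) and (24, 25)

From the line, v = 2u − 23. Substituting:
5u² − 130u + 240 = 0  ⟹  u² − 26u + 48 = 0
u = 24 or u = 2, giving (24, 25) and (2, −19).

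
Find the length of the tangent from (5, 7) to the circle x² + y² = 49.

5

With centre O = (0, 0), |OP|² = 74 and r² = 49.
Power of the point: PT² = |PO|² − r² = 25, so PT = 5.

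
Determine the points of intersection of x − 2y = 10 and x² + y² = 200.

Express y = (−10 + x)/2 and substitute into the circle:
5x² − 20x − 700 = 0  ⟹  x² − 4x − 140 = 0
x = 14 or x = −10, giving (14, 2) and (−10, −10).

(−10, −10) and (14, 2)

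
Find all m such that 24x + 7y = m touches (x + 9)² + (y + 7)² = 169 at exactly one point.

m = −590 or m = 60

The line touches the circle iff its distance from (−9, −7) is 13:
|24·(−9) + 7·(−7) − m| / √625 = 13
|m − (−265)| = 13·25, so m = 60 or m = −590.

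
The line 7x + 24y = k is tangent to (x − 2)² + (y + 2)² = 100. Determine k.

For a tangent, require d(centre, line) = r = 10.
|7·2 + 24·(−2) − k| / √625 = 10
|k − (−34)| = 10·25, so k = 216 or k = −284.

k = −284 or k = 216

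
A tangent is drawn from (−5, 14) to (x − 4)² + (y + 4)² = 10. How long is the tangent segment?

With centre O = (4, −4), |OP|² = 405 and r² = 10.
Power of the point: PT² = |PO|² − r² = 395, so PT = √395.

√395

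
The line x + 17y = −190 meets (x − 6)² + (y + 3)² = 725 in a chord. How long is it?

3√290

Centre (6, −3), r² = 725. Perpendicular distance d from centre to line = |145| / √290 = 145/√290.
Half the chord is √(r² − d²) = √(1305/2), so the full chord is 3√290.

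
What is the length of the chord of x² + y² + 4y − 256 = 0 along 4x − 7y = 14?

Substitute y = (−14 + 4x)/7:
65x² − 12740 = 0  ⟹  x² − 196 = 0
x = 14 or x = −14, giving (14, 6) and (−14, −10).
Chord length = distance between (14, 6) and (−14, −10) = √1040 = 4√65.

4√65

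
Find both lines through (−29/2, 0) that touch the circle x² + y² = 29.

2x − 5y = −29 and 2x + 5y = −29

A line y − (0) = m(x − (−29/2)) is tangent when its distance from (0, 0) is √29:
(29/2m − (0))² = 29(m² + 1)
25m² − 4 = 0, so m = 2/5 or m = −2/5.
With m = 2/5: 2x − 5y = −29. With m = −2/5: 2x + 5y = −29.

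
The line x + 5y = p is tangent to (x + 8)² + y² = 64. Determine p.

p = −8 ± 8√26

For a tangent, require d(centre, line) = r = 8.
|1·(−8) + 5·0 − p| / √26 = 8
|p − (−8)| = 8√26.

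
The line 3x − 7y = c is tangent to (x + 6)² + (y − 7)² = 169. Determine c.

For a tangent, require d(centre, line) = r = 13.
|3·(−6) − 7·7 − c| / √58 = 13
|c − (−67)| = 13√58.

c = −67 ± 13√58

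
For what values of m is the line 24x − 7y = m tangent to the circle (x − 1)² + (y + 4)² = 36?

Tangency holds when the distance from the centre (1, −4) to the line equals the radius 6:
|24·1 − 7·(−4) − m| / √625 = 6
|m − (52)| = 6·25, so m = 202 or m = −98.

m = −98 or m = 202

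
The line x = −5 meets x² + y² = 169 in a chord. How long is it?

24

Centre (0, 0), r² = 169. Perpendicular distance d from centre to line = |5| / √1 = 5.
Chord = 2√(r² − d²) = 2·√(144) = 24.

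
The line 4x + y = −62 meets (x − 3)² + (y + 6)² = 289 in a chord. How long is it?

2√17

From the line, y = −4x − 62. Substituting:
17x² + 442x + 2856 = 0  ⟹  x² + 26x + 168 = 0
x = −12 or x = −14, giving (−12, −14) and (−14, −6).
Chord length = distance between (−12, −14) and (−14, −6) = √68 = 2√17.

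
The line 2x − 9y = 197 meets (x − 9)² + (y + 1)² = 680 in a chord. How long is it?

4√85

Express y = (−197 + 2x)/9 and substitute into the circle:
85x² − 2210x − 13175 = 0  ⟹  x² − 26x − 155 = 0
x = 31 or x = −5, giving (31, −15) and (−5, −23).
|(31, −15) − (−5, −23)| = √((36)² + (8)²) = 4√85.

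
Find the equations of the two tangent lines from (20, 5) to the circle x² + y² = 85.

A line y − (5) = m(x − (20)) is tangent when its distance from (0, 0) is √85:
[m·(−20) − (−5)]² = 85(m² + 1)
63m² − 40m − 12 = 0, so m = −2/9 or m = 6/7.
With m = −2/9: 2x + 9y = 85. With m = 6/7: 6x − 7y = 85.

2x + 9y = 85 and 6x − 7y = 85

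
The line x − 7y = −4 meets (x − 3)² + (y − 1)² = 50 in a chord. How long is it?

10√2

Express y = (4 + x)/7 and substitute into the circle:
50x² − 300x − 2000 = 0  ⟹  x² − 6x − 40 = 0
x = 10 or x = −4, giving (10, 2) and (−4, 0).
Chord length = distance between (10, 2) and (−4, 0) = √200 = 10√2.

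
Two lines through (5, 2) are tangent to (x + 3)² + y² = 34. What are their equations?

5x − 3y = 19 and 3x + 5y = 25

Let a tangent through (5, 2) have slope m. Its distance from (−3, 0) must equal √34:
(−8m − (−2))² = 34(m² + 1)
15m² − 16m − 15 = 0, so m = 5/3 or m = −3/5.
Through (5, 2) these give 5x − 3y = 19 and 3x + 5y = 25.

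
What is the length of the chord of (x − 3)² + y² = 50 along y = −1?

14

From the line, y = −1. Substituting:
x² − 6x − 40 = 0
x = 10 or x = −4, giving (10, −1) and (−4, −1).
Chord length = distance between (10, −1) and (−4, −1) = √196 = 14.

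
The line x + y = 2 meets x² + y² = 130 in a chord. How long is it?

Express y = −x + 2 and substitute into the circle:
2x² − 4x − 126 = 0  ⟹  x² − 2x − 63 = 0
x = 9 or x = −7, giving (9, −7) and (−7, 9).
|(9, −7) − (−7, 9)| = √((16)² + (−16)²) = 16√2.

16√2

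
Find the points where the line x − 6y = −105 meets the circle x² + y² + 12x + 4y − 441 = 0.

Substitute y = (105 + x)/6:
37x² + 666x − 2331 = 0  ⟹  x² + 18x − 63 = 0
x = 3 or x = −21, giving (3, 18) and (−21, 14).

(−21, 14) and (3, 18)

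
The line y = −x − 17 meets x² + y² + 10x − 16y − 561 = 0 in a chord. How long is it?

Substitute y = −x − 17:
2x² + 60x = 0  ⟹  x² + 30x = 0
x = 0 or x = −30, giving (0, −17) and (−30, 13).
|(0, −17) − (−30, 13)| = √((30)² + (−30)²) = 30√2.

30√2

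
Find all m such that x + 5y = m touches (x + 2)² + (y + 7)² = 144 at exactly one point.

The line touches the circle iff its distance from (−2, −7) is 12:
|1·(−2) + 5·(−7) − m| / √26 = 12
|m − (−37)| = 12√26.

m = −37 ± 12√26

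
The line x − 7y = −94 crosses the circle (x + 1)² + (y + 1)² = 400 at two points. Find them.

(−17, 11) and (11, 15)

Express y = (94 + x)/7 and substitute into the circle:
50x² + 300x − 9350 = 0  ⟹  x² + 6x − 187 = 0
x = 11 or x = −17, giving (11, 15) and (−17, 11).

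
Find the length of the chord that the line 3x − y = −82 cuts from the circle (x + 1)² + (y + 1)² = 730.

Substitute y = 3x + 82:
10x² + 500x + 6160 = 0  ⟹  x² + 50x + 616 = 0
x = −22 or x = −28, giving (−22, 16) and (−28, −2).
|(−22, 16) − (−28, −2)| = √((6)² + (18)²) = 6√10.

6√10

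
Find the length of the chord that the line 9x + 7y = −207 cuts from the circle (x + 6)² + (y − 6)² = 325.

√130

Centre (−6, 6), r² = 325. Perpendicular distance d from centre to line = |195| / √130 = 195/√130.
Chord = 2√(r² − d²) = 2·√(65/2) = √130.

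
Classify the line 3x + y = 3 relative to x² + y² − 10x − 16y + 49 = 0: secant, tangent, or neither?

Substituting the line into the circle gives 10x² + 20x + 10 = 0.
Discriminant = (20)² − 4·10·(10) = 0.
A repeated root: the line is tangent.

tangent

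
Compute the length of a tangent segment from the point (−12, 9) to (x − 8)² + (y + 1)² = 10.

The centre is (8, −1) and r = √10. The square of the distance from P to the centre is 400 + 100 = 500.
Power of the point: PT² = |PO|² − r² = 490, so PT = 7√10.

7√10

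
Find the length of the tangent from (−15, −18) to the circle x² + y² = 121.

2√107

Centre (0, 0), r² = 121. |PO|² = (−15)² + (−18)² = 549.
The tangent meets the radius at right angles, so tangent² = |PO|² − r² = 549 − 121 = 428.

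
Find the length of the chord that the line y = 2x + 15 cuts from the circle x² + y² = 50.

2√5

The distance from (0, 0) to the line is 15/√5, and r² = 50.
Half the chord is √(r² − d²) = √(5), so the full chord is 2√5.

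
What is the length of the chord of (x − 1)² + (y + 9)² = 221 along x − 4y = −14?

Substitute y = (14 + x)/4:
17x² + 68x − 1020 = 0  ⟹  x² + 4x − 60 = 0
x = 6 or x = −10, giving (6, 5) and (−10, 1).
|(6, 5) − (−10, 1)| = √((16)² + (4)²) = 4√17.

4√17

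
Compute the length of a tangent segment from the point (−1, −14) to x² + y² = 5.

The centre is (0, 0) and r = √5. The square of the distance from P to the centre is 1 + 196 = 197.
The tangent meets the radius at right angles, so tangent² = |PO|² − r² = 197 − 5 = 192.

8√3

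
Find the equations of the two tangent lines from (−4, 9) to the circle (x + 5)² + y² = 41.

4x − 5y = −61 and 5x + 4y = 16

Let a tangent through (−4, 9) have slope m. Its distance from (−5, 0) must equal √41:
[m·(−1) − (−9)]² = 41(m² + 1)
20m² + 9m − 20 = 0, so m = 4/5 or m = −5/4.
With m = 4/5: 4x − 5y = −61. With m = −5/4: 5x + 4y = 16.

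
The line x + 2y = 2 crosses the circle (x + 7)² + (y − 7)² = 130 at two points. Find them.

(−18, 10) and (2, 0)

Express y = (2 − x)/2 and substitute into the circle:
5x² + 80x − 180 = 0  ⟹  x² + 16x − 36 = 0
x = 2 or x = −18, giving (2, 0) and (−18, 10).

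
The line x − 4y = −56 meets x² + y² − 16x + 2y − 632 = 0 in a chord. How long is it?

10√17

Centre (8, −1), r² = 697. Perpendicular distance d from centre to line = |68| / √17 = 68/√17.
Chord = 2√(r² − d²) = 2·√(425) = 10√17.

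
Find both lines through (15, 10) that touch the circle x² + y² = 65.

A line y − (10) = m(x − (15)) is tangent when its distance from (0, 0) is √65:
(−15m − (−10))² = 65(m² + 1)
32m² − 60m + 7 = 0, so m = 7/4 or m = 1/8.
With m = 7/4: 7x − 4y = 65. With m = 1/8: x − 8y = −65.

7x − 4y = 65 and x − 8y = −65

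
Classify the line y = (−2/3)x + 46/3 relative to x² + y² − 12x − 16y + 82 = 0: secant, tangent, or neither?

secant

Substituting the line into the circle gives 13x² − 196x + 646 = 0.
Discriminant = (−196)² − 4·13·(646) = 4824 > 0.
Two real roots: the line is a secant.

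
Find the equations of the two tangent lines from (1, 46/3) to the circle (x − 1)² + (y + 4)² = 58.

7x − 3y = −39 and 7x + 3y = 53

Let a tangent through (1, 46/3) have slope m. Its distance from (1, −4) must equal √58:
(0m − (−58/3))² = 58(m² + 1)
9m² − 49 = 0, so m = 7/3 or m = −7/3.
Through (1, 46/3) these give 7x − 3y = −39 and 7x + 3y = 53.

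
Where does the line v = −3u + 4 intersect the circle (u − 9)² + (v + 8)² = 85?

(2, −2) and (7, −17)

Substitute v = −3u + 4:
10u² − 90u + 140 = 0  ⟹  u² − 9u + 14 = 0
u = 7 or u = 2, giving (7, −17) and (2, −2).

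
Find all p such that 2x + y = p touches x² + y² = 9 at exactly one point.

Tangency holds when the distance from the centre (0, 0) to the line equals the radius 3:
|2·0 + 1·0 − p| / √5 = 3
|p| = 3√5.

p = ±3√5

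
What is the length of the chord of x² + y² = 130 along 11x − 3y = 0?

2√130

The distance from (0, 0) to the line is 0/√130, and r² = 130.
Half the chord is √(r² − d²) = √(130), so the full chord is 2√130.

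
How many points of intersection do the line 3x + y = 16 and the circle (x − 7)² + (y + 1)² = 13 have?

2

d² = (3·7 + 1·(−1) − (16))²/10 = 8/5; r² = 13.
Since d² < r², the line cuts the circle twice.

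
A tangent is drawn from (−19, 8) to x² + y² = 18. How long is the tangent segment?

√407

Centre (0, 0), r² = 18. |PO|² = (−19)² + (8)² = 425.
By the tangent–radius right angle, tangent length = √(|PO|² − r²) = √407.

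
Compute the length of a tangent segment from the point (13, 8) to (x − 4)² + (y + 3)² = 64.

Centre (4, −3), r² = 64. |PO|² = (9)² + (11)² = 202.
The tangent meets the radius at right angles, so tangent² = |PO|² − r² = 202 − 64 = 138.

√138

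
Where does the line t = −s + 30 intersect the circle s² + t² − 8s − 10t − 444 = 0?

(3, 27) and (26, 4)

From the line, t = −s + 30. Substituting:
2s² − 58s + 156 = 0  ⟹  s² − 29s + 78 = 0
s = 26 or s = 3, giving (26, 4) and (3, 27).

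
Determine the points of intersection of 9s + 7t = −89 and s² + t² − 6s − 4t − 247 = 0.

(−13, 4) and (1, −14)

Express t = (−89 − 9s)/7 and substitute into the circle:
130s² + 1560s − 1690 = 0  ⟹  s² + 12s − 13 = 0
s = 1 or s = −13, giving (1, −14) and (−13, 4).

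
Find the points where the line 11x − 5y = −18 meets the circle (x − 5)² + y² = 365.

(−8, −14) and (7, 19)

Substitute y = (18 + 11x)/5:
146x² + 146x − 8176 = 0  ⟹  x² + x − 56 = 0
x = 7 or x = −8, giving (7, 19) and (−8, −14).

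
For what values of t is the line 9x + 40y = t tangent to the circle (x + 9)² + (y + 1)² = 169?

t = −654 or t = 412

Tangency holds when the distance from the centre (−9, −1) to the line equals the radius 13:
|9·(−9) + 40·(−1) − t| / √1681 = 13
|t − (−121)| = 13·41, so t = 412 or t = −654.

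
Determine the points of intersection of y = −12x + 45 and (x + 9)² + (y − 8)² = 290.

(2, 21) and (4, −3)

Substitute y = −12x + 45:
145x² − 870x + 1160 = 0  ⟹  x² − 6x + 8 = 0
x = 4 or x = 2, giving (4, −3) and (2, 21).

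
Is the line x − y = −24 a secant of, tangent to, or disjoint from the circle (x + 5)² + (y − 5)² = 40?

disjoint

d² = (1·(−5) − 1·5 − (−24))²/2 = 98; r² = 40.
Since d² > r², the line lies outside the circle.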